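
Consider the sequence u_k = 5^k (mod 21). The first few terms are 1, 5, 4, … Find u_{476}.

4

Listing terms: u_0 = 1; u_1 = 5; u_2 = 4; u_3 = 20; u_4 = 16; u_5 = 17; u_6 = 1.
The sequence repeats with period 6.
So u_{476} = u_{0 + ((476-0) mod 6)} = u_2 = 4.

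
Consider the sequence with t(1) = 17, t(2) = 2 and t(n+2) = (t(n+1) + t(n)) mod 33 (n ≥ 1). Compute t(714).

Computing terms: t(1) = 17,  t(2) = 2,  t(3) = 19,  t(4) = 21,  t(5) = 7,  t(6) = 28,  t(7) = 2,  t(8) = 30,  t(9) = 32,  t(10) = 29,  t(11) = 28,  t(12) = 24,  t(13) = 19,  t(14) = 10,  t(15) = 29,  t(16) = 6,  t(17) = 2,  t(18) = 8,  t(19) = 10,  t(20) = 18,  t(21) = 28,  t(22) = 13,  t(23) = 8,  t(24) = 21,  t(25) = 29,  t(26) = 17,  t(27) = 13,  t(28) = 30,  t(29) = 10,  t(30) = 7,  t(31) = 17,  t(32) = 24,  t(33) = 8,  t(34) = 32,  t(35) = 7,  t(36) = 6,  t(37) = 13,  t(38) = 19,  t(39) = 32,  t(40) = 18,  t(41) = 17,  t(42) = 2.
The sequence repeats with period 40.
So t(714) = t(1 + ((714-1) mod 40)) = t(34) = 32.

32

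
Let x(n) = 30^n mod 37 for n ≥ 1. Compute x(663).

x(1) = 30, x(2) = 12, x(3) = 27, x(4) = 33, x(5) = 28, x(6) = 26, x(7) = 3, x(8) = 16, x(9) = 36, x(10) = 7, x(11) = 25, x(12) = 10, x(13) = 4, x(14) = 9, x(15) = 11, x(16) = 34, x(17) = 21, x(18) = 1, x(19) = 30.
The sequence repeats with period 18.
(663 - 1) mod 18 = 14, so x(663) = x(15) = 11.

11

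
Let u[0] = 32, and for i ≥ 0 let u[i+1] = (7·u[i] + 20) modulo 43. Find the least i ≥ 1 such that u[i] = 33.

Listing terms: u[0] = 32, u[1] = 29, u[2] = 8, u[3] = 33, u[4] = 36, u[5] = 14, u[6] = 32.
The sequence repeats with period 6.
The value 33 first appears (with i ≥ 1) at u[3].

3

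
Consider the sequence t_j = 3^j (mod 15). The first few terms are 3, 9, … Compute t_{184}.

6

Listing terms: t_1 = 3,  t_2 = 9,  t_3 = 12,  t_4 = 6,  t_5 = 3.
Since t_5 = t_1 = 3, the sequence is periodic with period 4.
So t_{184} = t_{1 + ((184-1) mod 4)} = t_4 = 6.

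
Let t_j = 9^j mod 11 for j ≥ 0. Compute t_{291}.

t_0 = 1; t_1 = 9; t_2 = 4; t_3 = 3; t_4 = 5; t_5 = 1.
Since t_5 = t_0 = 1, the sequence is periodic with period 5.
(291 - 0) mod 5 = 1, so t_{291} = t_1 = 9.

9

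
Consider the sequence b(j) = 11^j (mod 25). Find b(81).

Listing terms: b(0) = 1,  b(1) = 11,  b(2) = 21,  b(3) = 6,  b(4) = 16,  b(5) = 1.
The sequence repeats with period 5.
(81 - 0) mod 5 = 1, so b(81) = b(1) = 11.

11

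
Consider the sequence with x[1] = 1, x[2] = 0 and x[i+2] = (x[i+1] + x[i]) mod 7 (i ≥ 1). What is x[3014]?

3

We have x[1] = 1,  x[2] = 0,  x[3] = 1,  x[4] = 1,  x[5] = 2,  x[6] = 3,  x[7] = 5,  x[8] = 1,  x[9] = 6,  x[10] = 0,  x[11] = 6,  x[12] = 6,  x[13] = 5,  x[14] = 4,  x[15] = 2,  x[16] = 6,  x[17] = 1,  x[18] = 0.
Since (x[17], x[18]) = (x[1], x[2]) = (1, 0) (two consecutive terms determine the rest), the sequence is periodic with period 16.
(3014 - 1) mod 16 = 5, so x[3014] = x[6] = 3.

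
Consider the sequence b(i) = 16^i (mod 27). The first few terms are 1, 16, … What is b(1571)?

We have b(0) = 1,  b(1) = 16,  b(2) = 13,  b(3) = 19,  b(4) = 7,  b(5) = 4,  b(6) = 10,  b(7) = 25,  b(8) = 22,  b(9) = 1.
Since b(9) = b(0) = 1, the sequence is periodic with period 9.
So b(1571) = b(0 + ((1571-0) mod 9)) = b(5) = 4.

4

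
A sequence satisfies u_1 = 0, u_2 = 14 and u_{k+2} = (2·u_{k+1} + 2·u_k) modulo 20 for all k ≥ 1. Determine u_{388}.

4

Listing terms: u_1 = 0,  u_2 = 14,  u_3 = 8,  u_4 = 4,  u_5 = 4,  u_6 = 16,  u_7 = 0,  u_8 = 12,  u_9 = 4,  u_{10} = 12,  u_{11} = 12,  u_{12} = 8,  u_{13} = 0,  u_{14} = 16,  u_{15} = 12,  u_{16} = 16,  u_{17} = 16,  u_{18} = 4,  u_{19} = 0,  u_{20} = 8,  u_{21} = 16,  u_{22} = 8,  u_{23} = 8,  u_{24} = 12,  u_{25} = 0,  u_{26} = 4,  u_{27} = 8,  u_{28} = 4.
Since (u_{27}, u_{28}) = (u_3, u_4) = (8, 4) (two consecutive terms determine the rest), the sequence is eventually periodic: after a pre-period of length 2 it cycles with period 24.
For k ≥ 3, u_k depends only on (k - 3) mod 24. (388 - 3) mod 24 = 1, so u_{388} = u_4 = 4.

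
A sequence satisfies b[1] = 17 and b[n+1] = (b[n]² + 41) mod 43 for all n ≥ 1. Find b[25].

36

We have b[1] = 17; b[2] = 29; b[3] = 22; b[4] = 9; b[5] = 36; b[6] = 4; b[7] = 14; b[8] = 22.
Since b[8] = b[3] = 22, the sequence is eventually periodic: after a pre-period of length 2 it cycles with period 5.
For n ≥ 3, b[n] depends only on (n - 3) mod 5. (25 - 3) mod 5 = 2, so b[25] = b[5] = 36.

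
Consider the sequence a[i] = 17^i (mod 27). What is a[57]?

26

Listing terms: a[0] = 1, a[1] = 17, a[2] = 19, a[3] = 26, a[4] = 10, a[5] = 8, a[6] = 1.
The sequence repeats with period 6.
(57 - 0) mod 6 = 3, so a[57] = a[3] = 26.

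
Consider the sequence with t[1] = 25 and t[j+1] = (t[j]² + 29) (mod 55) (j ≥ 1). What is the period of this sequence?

6

We have t[1] = 25, t[2] = 49, t[3] = 10, t[4] = 19, t[5] = 5, t[6] = 54, t[7] = 30, t[8] = 49.
Since t[8] = t[2] = 49, the sequence is eventually periodic: after a pre-period of length 1 it cycles with period 6.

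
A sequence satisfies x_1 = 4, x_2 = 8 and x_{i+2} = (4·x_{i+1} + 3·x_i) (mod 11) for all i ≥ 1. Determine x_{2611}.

0

x_1 = 4,  x_2 = 8,  x_3 = 0,  x_4 = 2,  x_5 = 8,  x_6 = 5,  x_7 = 0,  x_8 = 4,  x_9 = 5,  x_{10} = 10,  x_{11} = 0,  x_{12} = 8,  x_{13} = 10,  x_{14} = 9,  x_{15} = 0,  x_{16} = 5,  x_{17} = 9,  x_{18} = 7,  x_{19} = 0,  x_{20} = 10,  x_{21} = 7,  x_{22} = 3,  x_{23} = 0,  x_{24} = 9,  x_{25} = 3,  x_{26} = 6,  x_{27} = 0,  x_{28} = 7,  x_{29} = 6,  x_{30} = 1,  x_{31} = 0,  x_{32} = 3,  x_{33} = 1,  x_{34} = 2,  x_{35} = 0,  x_{36} = 6,  x_{37} = 2,  x_{38} = 4,  x_{39} = 0,  x_{40} = 1,  x_{41} = 4,  x_{42} = 8.
Since (x_{41}, x_{42}) = (x_1, x_2) = (4, 8) (two consecutive terms determine the rest), the sequence is periodic with period 40.
(2611 - 1) mod 40 = 10, so x_{2611} = x_{11} = 0.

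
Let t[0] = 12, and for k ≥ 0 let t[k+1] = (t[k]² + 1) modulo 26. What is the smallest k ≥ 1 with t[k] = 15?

Listing terms: t[0] = 12,  t[1] = 15,  t[2] = 18,  t[3] = 13,  t[4] = 14,  t[5] = 15.
Since t[5] = t[1] = 15, the sequence is eventually periodic: after a pre-period of length 1 it cycles with period 4.
The value 15 first appears (with k ≥ 1) at t[1].

1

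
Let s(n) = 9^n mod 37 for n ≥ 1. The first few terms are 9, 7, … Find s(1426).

12

Computing terms: s(1) = 9,  s(2) = 7,  s(3) = 26,  s(4) = 12,  s(5) = 34,  s(6) = 10,  s(7) = 16,  s(8) = 33,  s(9) = 1,  s(10) = 9.
Since s(10) = s(1) = 9, the sequence is periodic with period 9.
So s(1426) = s(1 + ((1426-1) mod 9)) = s(4) = 12.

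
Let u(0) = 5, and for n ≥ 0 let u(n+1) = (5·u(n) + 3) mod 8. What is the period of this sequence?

8

Computing terms: u(0) = 5,  u(1) = 4,  u(2) = 7,  u(3) = 6,  u(4) = 1,  u(5) = 0,  u(6) = 3,  u(7) = 2,  u(8) = 5.
Since u(8) = u(0) = 5, the sequence is periodic with period 8.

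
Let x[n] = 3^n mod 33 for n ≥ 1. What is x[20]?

Listing terms: x[1] = 3; x[2] = 9; x[3] = 27; x[4] = 15; x[5] = 12; x[6] = 3.
The sequence repeats with period 5.
(20 - 1) mod 5 = 4, so x[20] = x[5] = 12.

12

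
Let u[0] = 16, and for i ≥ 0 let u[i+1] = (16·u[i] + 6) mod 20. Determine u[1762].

Computing terms: u[0] = 16,  u[1] = 2,  u[2] = 18,  u[3] = 14,  u[4] = 10,  u[5] = 6,  u[6] = 2.
Since u[6] = u[1] = 2, the sequence is eventually periodic: after a pre-period of length 1 it cycles with period 5.
For i ≥ 1, u[i] depends only on (i - 1) mod 5. (1762 - 1) mod 5 = 1, so u[1762] = u[2] = 18.

18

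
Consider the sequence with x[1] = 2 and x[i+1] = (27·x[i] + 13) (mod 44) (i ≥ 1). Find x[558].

7

Computing terms: x[1] = 2; x[2] = 23; x[3] = 18; x[4] = 15; x[5] = 22; x[6] = 35; x[7] = 34; x[8] = 7; x[9] = 26; x[10] = 11; x[11] = 2.
The sequence repeats with period 10.
So x[558] = x[1 + ((558-1) mod 10)] = x[8] = 7.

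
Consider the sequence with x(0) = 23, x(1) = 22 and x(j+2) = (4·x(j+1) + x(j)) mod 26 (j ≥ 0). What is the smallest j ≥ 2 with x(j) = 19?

8

Listing terms: x(0) = 23, x(1) = 22, x(2) = 7, x(3) = 24, x(4) = 25, x(5) = 20, x(6) = 1, x(7) = 24, x(8) = 19, x(9) = 22, x(10) = 3, x(11) = 8, x(12) = 9, x(13) = 18, x(14) = 3, x(15) = 4, x(16) = 19, x(17) = 2, x(18) = 1, x(19) = 6, x(20) = 25, x(21) = 2, x(22) = 7, x(23) = 4, x(24) = 23, x(25) = 18, x(26) = 17, x(27) = 8, x(28) = 23, x(29) = 22.
Since (x(28), x(29)) = (x(0), x(1)) = (23, 22) (two consecutive terms determine the rest), the sequence is periodic with period 28.
The value 19 first appears (with j ≥ 2) at x(8).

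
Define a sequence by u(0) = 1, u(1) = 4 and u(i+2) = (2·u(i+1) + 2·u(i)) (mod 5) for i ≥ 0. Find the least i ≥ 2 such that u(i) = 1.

4

u(0) = 1, u(1) = 4, u(2) = 0, u(3) = 3, u(4) = 1, u(5) = 3, u(6) = 3, u(7) = 2, u(8) = 0, u(9) = 4, u(10) = 3, u(11) = 4, u(12) = 4, u(13) = 1, u(14) = 0, u(15) = 2, u(16) = 4, u(17) = 2, u(18) = 2, u(19) = 3, u(20) = 0, u(21) = 1, u(22) = 2, u(23) = 1, u(24) = 1, u(25) = 4.
Since (u(24), u(25)) = (u(0), u(1)) = (1, 4) (two consecutive terms determine the rest), the sequence is periodic with period 24.
The value 1 first appears (with i ≥ 2) at u(4).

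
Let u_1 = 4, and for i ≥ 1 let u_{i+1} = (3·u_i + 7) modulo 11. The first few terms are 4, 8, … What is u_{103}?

u_1 = 4; u_2 = 8; u_3 = 9; u_4 = 1; u_5 = 10; u_6 = 4.
The sequence repeats with period 5.
(103 - 1) mod 5 = 2, so u_{103} = u_3 = 9.

9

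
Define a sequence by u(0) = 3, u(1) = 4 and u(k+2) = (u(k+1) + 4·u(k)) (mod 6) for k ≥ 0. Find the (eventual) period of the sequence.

Listing terms: u(0) = 3, u(1) = 4, u(2) = 4, u(3) = 2, u(4) = 0, u(5) = 2, u(6) = 2, u(7) = 4, u(8) = 0, u(9) = 4, u(10) = 4.
Since (u(9), u(10)) = (u(1), u(2)) = (4, 4) (two consecutive terms determine the rest), the sequence is eventually periodic: after a pre-period of length 1 it cycles with period 8.

8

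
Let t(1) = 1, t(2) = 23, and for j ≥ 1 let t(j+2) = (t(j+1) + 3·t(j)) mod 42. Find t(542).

5

Computing terms: t(1) = 1, t(2) = 23, t(3) = 26, t(4) = 11, t(5) = 5, t(6) = 38, t(7) = 11, t(8) = 41, t(9) = 32, t(10) = 29, t(11) = 41, t(12) = 2, t(13) = 41, t(14) = 5, t(15) = 2, t(16) = 17, t(17) = 23, t(18) = 32, t(19) = 17, t(20) = 29, t(21) = 38, t(22) = 41, t(23) = 29, t(24) = 26, t(25) = 29, t(26) = 23, t(27) = 26.
Since (t(26), t(27)) = (t(2), t(3)) = (23, 26) (two consecutive terms determine the rest), the sequence is eventually periodic: after a pre-period of length 1 it cycles with period 24.
For j ≥ 2, t(j) depends only on (j - 2) mod 24. (542 - 2) mod 24 = 12, so t(542) = t(14) = 5.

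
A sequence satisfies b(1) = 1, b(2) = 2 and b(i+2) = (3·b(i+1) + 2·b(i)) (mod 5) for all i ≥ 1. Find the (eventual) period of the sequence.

24

We have b(1) = 1, b(2) = 2, b(3) = 3, b(4) = 3, b(5) = 0, b(6) = 1, b(7) = 3, b(8) = 1, b(9) = 4, b(10) = 4, b(11) = 0, b(12) = 3, b(13) = 4, b(14) = 3, b(15) = 2, b(16) = 2, b(17) = 0, b(18) = 4, b(19) = 2, b(20) = 4, b(21) = 1, b(22) = 1, b(23) = 0, b(24) = 2, b(25) = 1, b(26) = 2.
Since (b(25), b(26)) = (b(1), b(2)) = (1, 2) (two consecutive terms determine the rest), the sequence is periodic with period 24.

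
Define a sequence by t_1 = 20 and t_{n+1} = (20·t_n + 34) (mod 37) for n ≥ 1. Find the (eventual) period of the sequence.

36

t_1 = 20,  t_2 = 27,  t_3 = 19,  t_4 = 7,  t_5 = 26,  t_6 = 36,  t_7 = 14,  t_8 = 18,  t_9 = 24,  t_{10} = 33,  t_{11} = 28,  t_{12} = 2,  t_{13} = 0,  t_{14} = 34,  t_{15} = 11,  t_{16} = 32,  t_{17} = 8,  t_{18} = 9,  t_{19} = 29,  t_{20} = 22,  t_{21} = 30,  t_{22} = 5,  t_{23} = 23,  t_{24} = 13,  t_{25} = 35,  t_{26} = 31,  t_{27} = 25,  t_{28} = 16,  t_{29} = 21,  t_{30} = 10,  t_{31} = 12,  t_{32} = 15,  t_{33} = 1,  t_{34} = 17,  t_{35} = 4,  t_{36} = 3,  t_{37} = 20.
The sequence repeats with period 36.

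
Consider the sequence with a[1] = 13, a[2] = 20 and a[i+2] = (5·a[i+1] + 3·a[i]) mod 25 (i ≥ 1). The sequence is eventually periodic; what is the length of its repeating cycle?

Listing terms: a[1] = 13, a[2] = 20, a[3] = 14, a[4] = 5, a[5] = 17, a[6] = 0, a[7] = 1, a[8] = 5, a[9] = 3, a[10] = 5, a[11] = 9, a[12] = 10, a[13] = 2, a[14] = 15, a[15] = 6, a[16] = 0, a[17] = 18, a[18] = 15, a[19] = 4, a[20] = 15, a[21] = 12, a[22] = 5, a[23] = 11, a[24] = 20, a[25] = 8, a[26] = 0, a[27] = 24, a[28] = 20, a[29] = 22, a[30] = 20, a[31] = 16, a[32] = 15, a[33] = 23, a[34] = 10, a[35] = 19, a[36] = 0, a[37] = 7, a[38] = 10, a[39] = 21, a[40] = 10, a[41] = 13, a[42] = 20.
The sequence repeats with period 40.

40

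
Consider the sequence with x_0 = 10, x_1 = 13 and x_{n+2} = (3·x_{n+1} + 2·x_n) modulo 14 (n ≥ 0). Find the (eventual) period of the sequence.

48

We have x_0 = 10,  x_1 = 13,  x_2 = 3,  x_3 = 7,  x_4 = 13,  x_5 = 11,  x_6 = 3,  x_7 = 3,  x_8 = 1,  x_9 = 9,  x_{10} = 1,  x_{11} = 7,  x_{12} = 9,  x_{13} = 13,  x_{14} = 1,  x_{15} = 1,  x_{16} = 5,  x_{17} = 3,  x_{18} = 5,  x_{19} = 7,  x_{20} = 3,  x_{21} = 9,  x_{22} = 5,  x_{23} = 5,  x_{24} = 11,  x_{25} = 1,  x_{26} = 11,  x_{27} = 7,  x_{28} = 1,  x_{29} = 3,  x_{30} = 11,  x_{31} = 11,  x_{32} = 13,  x_{33} = 5,  x_{34} = 13,  x_{35} = 7,  x_{36} = 5,  x_{37} = 1,  x_{38} = 13,  x_{39} = 13,  x_{40} = 9,  x_{41} = 11,  x_{42} = 9,  x_{43} = 7,  x_{44} = 11,  x_{45} = 5,  x_{46} = 9,  x_{47} = 9,  x_{48} = 3,  x_{49} = 13,  x_{50} = 3.
Since (x_{49}, x_{50}) = (x_1, x_2) = (13, 3) (two consecutive terms determine the rest), the sequence is eventually periodic: after a pre-period of length 1 it cycles with period 48.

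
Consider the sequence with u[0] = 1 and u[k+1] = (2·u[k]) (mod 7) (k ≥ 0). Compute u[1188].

Listing terms: u[0] = 1; u[1] = 2; u[2] = 4; u[3] = 1.
The sequence repeats with period 3.
So u[1188] = u[0 + ((1188-0) mod 3)] = u[0] = 1.

1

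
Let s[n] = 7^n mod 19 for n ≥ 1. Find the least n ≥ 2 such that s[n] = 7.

Computing terms: s[1] = 7, s[2] = 11, s[3] = 1, s[4] = 7.
The sequence repeats with period 3.
The value 7 next appears (with n ≥ 2) at s[4].

4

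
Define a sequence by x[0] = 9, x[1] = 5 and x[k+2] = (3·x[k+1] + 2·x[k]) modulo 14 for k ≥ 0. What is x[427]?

5

x[0] = 9,  x[1] = 5,  x[2] = 5,  x[3] = 11,  x[4] = 1,  x[5] = 11,  x[6] = 7,  x[7] = 1,  x[8] = 3,  x[9] = 11,  x[10] = 11,  x[11] = 13,  x[12] = 5,  x[13] = 13,  x[14] = 7,  x[15] = 5,  x[16] = 1,  x[17] = 13,  x[18] = 13,  x[19] = 9,  x[20] = 11,  x[21] = 9,  x[22] = 7,  x[23] = 11,  x[24] = 5,  x[25] = 9,  x[26] = 9,  x[27] = 3,  x[28] = 13,  x[29] = 3,  x[30] = 7,  x[31] = 13,  x[32] = 11,  x[33] = 3,  x[34] = 3,  x[35] = 1,  x[36] = 9,  x[37] = 1,  x[38] = 7,  x[39] = 9,  x[40] = 13,  x[41] = 1,  x[42] = 1,  x[43] = 5,  x[44] = 3,  x[45] = 5,  x[46] = 7,  x[47] = 3,  x[48] = 9,  x[49] = 5.
The sequence repeats with period 48.
(427 - 0) mod 48 = 43, so x[427] = x[43] = 5.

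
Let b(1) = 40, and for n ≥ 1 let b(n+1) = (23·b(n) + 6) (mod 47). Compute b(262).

Computing terms: b(1) = 40, b(2) = 33, b(3) = 13, b(4) = 23, b(5) = 18, b(6) = 44, b(7) = 31, b(8) = 14, b(9) = 46, b(10) = 30, b(11) = 38, b(12) = 34, b(13) = 36, b(14) = 35, b(15) = 12, b(16) = 0, b(17) = 6, b(18) = 3, b(19) = 28, b(20) = 39, b(21) = 10, b(22) = 1, b(23) = 29, b(24) = 15, b(25) = 22, b(26) = 42, b(27) = 32, b(28) = 37, b(29) = 11, b(30) = 24, b(31) = 41, b(32) = 9, b(33) = 25, b(34) = 17, b(35) = 21, b(36) = 19, b(37) = 20, b(38) = 43, b(39) = 8, b(40) = 2, b(41) = 5, b(42) = 27, b(43) = 16, b(44) = 45, b(45) = 7, b(46) = 26, b(47) = 40.
Since b(47) = b(1) = 40, the sequence is periodic with period 46.
So b(262) = b(1 + ((262-1) mod 46)) = b(32) = 9.

9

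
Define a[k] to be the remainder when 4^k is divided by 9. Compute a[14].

7

Computing terms: a[1] = 4,  a[2] = 7,  a[3] = 1,  a[4] = 4.
Since a[4] = a[1] = 4, the sequence is periodic with period 3.
(14 - 1) mod 3 = 1, so a[14] = a[2] = 7.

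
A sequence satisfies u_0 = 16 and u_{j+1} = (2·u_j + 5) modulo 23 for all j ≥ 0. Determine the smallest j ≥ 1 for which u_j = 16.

11

We have u_0 = 16, u_1 = 14, u_2 = 10, u_3 = 2, u_4 = 9, u_5 = 0, u_6 = 5, u_7 = 15, u_8 = 12, u_9 = 6, u_{10} = 17, u_{11} = 16.
The sequence repeats with period 11.
The value 16 next appears (with j ≥ 1) at u_{11}.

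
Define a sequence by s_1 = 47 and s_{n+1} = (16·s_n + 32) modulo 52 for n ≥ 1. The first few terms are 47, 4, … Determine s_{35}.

4

We have s_1 = 47; s_2 = 4; s_3 = 44; s_4 = 8; s_5 = 4.
Since s_5 = s_2 = 4, the sequence is eventually periodic: after a pre-period of length 1 it cycles with period 3.
For n ≥ 2, s_n depends only on (n - 2) mod 3. (35 - 2) mod 3 = 0, so s_{35} = s_2 = 4.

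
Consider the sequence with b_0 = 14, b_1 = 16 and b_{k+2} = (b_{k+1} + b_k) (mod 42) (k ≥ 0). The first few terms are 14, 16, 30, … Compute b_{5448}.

We have b_0 = 14; b_1 = 16; b_2 = 30; b_3 = 4; b_4 = 34; b_5 = 38; b_6 = 30; b_7 = 26; b_8 = 14; b_9 = 40; b_{10} = 12; b_{11} = 10; b_{12} = 22; b_{13} = 32; b_{14} = 12; b_{15} = 2; b_{16} = 14; b_{17} = 16.
The sequence repeats with period 16.
(5448 - 0) mod 16 = 8, so b_{5448} = b_8 = 14.

14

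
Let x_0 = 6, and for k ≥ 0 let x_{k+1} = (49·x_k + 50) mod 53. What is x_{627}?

1

Computing terms: x_0 = 6; x_1 = 26; x_2 = 52; x_3 = 1; x_4 = 46; x_5 = 25; x_6 = 3; x_7 = 38; x_8 = 4; x_9 = 34; x_{10} = 20; x_{11} = 23; x_{12} = 11; x_{13} = 6.
Since x_{13} = x_0 = 6, the sequence is periodic with period 13.
So x_{627} = x_{0 + ((627-0) mod 13)} = x_3 = 1.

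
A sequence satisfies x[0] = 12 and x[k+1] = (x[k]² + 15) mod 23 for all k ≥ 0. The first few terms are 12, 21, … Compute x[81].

15

Computing terms: x[0] = 12,  x[1] = 21,  x[2] = 19,  x[3] = 8,  x[4] = 10,  x[5] = 0,  x[6] = 15,  x[7] = 10.
Since x[7] = x[4] = 10, the sequence is eventually periodic: after a pre-period of length 4 it cycles with period 3.
For k ≥ 4, x[k] depends only on (k - 4) mod 3. (81 - 4) mod 3 = 2, so x[81] = x[6] = 15.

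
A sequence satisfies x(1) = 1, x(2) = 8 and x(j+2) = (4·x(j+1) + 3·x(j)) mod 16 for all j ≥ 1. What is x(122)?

x(1) = 1; x(2) = 8; x(3) = 3; x(4) = 4; x(5) = 9; x(6) = 0; x(7) = 11; x(8) = 12; x(9) = 1; x(10) = 8.
The sequence repeats with period 8.
(122 - 1) mod 8 = 1, so x(122) = x(2) = 8.

8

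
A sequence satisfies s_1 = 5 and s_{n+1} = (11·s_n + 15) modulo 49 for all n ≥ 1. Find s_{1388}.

Computing terms: s_1 = 5,  s_2 = 21,  s_3 = 1,  s_4 = 26,  s_5 = 7,  s_6 = 43,  s_7 = 47,  s_8 = 42,  s_9 = 36,  s_{10} = 19,  s_{11} = 28,  s_{12} = 29,  s_{13} = 40,  s_{14} = 14,  s_{15} = 22,  s_{16} = 12,  s_{17} = 0,  s_{18} = 15,  s_{19} = 33,  s_{20} = 35,  s_{21} = 8,  s_{22} = 5.
The sequence repeats with period 21.
(1388 - 1) mod 21 = 1, so s_{1388} = s_2 = 21.

21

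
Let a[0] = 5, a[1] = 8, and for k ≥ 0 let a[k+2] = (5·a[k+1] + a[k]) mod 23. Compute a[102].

Listing terms: a[0] = 5, a[1] = 8, a[2] = 22, a[3] = 3, a[4] = 14, a[5] = 4, a[6] = 11, a[7] = 13, a[8] = 7, a[9] = 2, a[10] = 17, a[11] = 18, a[12] = 15, a[13] = 1, a[14] = 20, a[15] = 9, a[16] = 19, a[17] = 12, a[18] = 10, a[19] = 16, a[20] = 21, a[21] = 6, a[22] = 5, a[23] = 8.
The sequence repeats with period 22.
So a[102] = a[0 + ((102-0) mod 22)] = a[14] = 20.

20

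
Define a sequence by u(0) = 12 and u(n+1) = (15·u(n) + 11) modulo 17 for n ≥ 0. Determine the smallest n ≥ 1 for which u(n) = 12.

Computing terms: u(0) = 12; u(1) = 4; u(2) = 3; u(3) = 5; u(4) = 1; u(5) = 9; u(6) = 10; u(7) = 8; u(8) = 12.
The sequence repeats with period 8.
The value 12 next appears (with n ≥ 1) at u(8).

8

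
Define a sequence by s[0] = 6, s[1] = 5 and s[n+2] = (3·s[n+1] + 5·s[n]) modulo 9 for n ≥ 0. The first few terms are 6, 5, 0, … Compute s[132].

s[0] = 6; s[1] = 5; s[2] = 0; s[3] = 7; s[4] = 3; s[5] = 8; s[6] = 3; s[7] = 4; s[8] = 0; s[9] = 2; s[10] = 6; s[11] = 1; s[12] = 6; s[13] = 5.
The sequence repeats with period 12.
(132 - 0) mod 12 = 0, so s[132] = s[0] = 6.

6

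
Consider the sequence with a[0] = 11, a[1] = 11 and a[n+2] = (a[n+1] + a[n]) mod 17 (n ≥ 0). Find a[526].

We have a[0] = 11,  a[1] = 11,  a[2] = 5,  a[3] = 16,  a[4] = 4,  a[5] = 3,  a[6] = 7,  a[7] = 10,  a[8] = 0,  a[9] = 10,  a[10] = 10,  a[11] = 3,  a[12] = 13,  a[13] = 16,  a[14] = 12,  a[15] = 11,  a[16] = 6,  a[17] = 0,  a[18] = 6,  a[19] = 6,  a[20] = 12,  a[21] = 1,  a[22] = 13,  a[23] = 14,  a[24] = 10,  a[25] = 7,  a[26] = 0,  a[27] = 7,  a[28] = 7,  a[29] = 14,  a[30] = 4,  a[31] = 1,  a[32] = 5,  a[33] = 6,  a[34] = 11,  a[35] = 0,  a[36] = 11,  a[37] = 11.
Since (a[36], a[37]) = (a[0], a[1]) = (11, 11) (two consecutive terms determine the rest), the sequence is periodic with period 36.
So a[526] = a[0 + ((526-0) mod 36)] = a[22] = 13.

13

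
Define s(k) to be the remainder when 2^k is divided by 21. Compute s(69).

Computing terms: s(1) = 2, s(2) = 4, s(3) = 8, s(4) = 16, s(5) = 11, s(6) = 1, s(7) = 2.
The sequence repeats with period 6.
(69 - 1) mod 6 = 2, so s(69) = s(3) = 8.

8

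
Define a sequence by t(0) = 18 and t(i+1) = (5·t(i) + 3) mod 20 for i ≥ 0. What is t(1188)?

18

t(0) = 18; t(1) = 13; t(2) = 8; t(3) = 3; t(4) = 18.
The sequence repeats with period 4.
So t(1188) = t(0 + ((1188-0) mod 4)) = t(0) = 18.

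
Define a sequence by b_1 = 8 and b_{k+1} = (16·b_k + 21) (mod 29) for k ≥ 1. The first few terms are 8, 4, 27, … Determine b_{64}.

We have b_1 = 8; b_2 = 4; b_3 = 27; b_4 = 18; b_5 = 19; b_6 = 6; b_7 = 1; b_8 = 8.
The sequence repeats with period 7.
So b_{64} = b_{1 + ((64-1) mod 7)} = b_1 = 8.

8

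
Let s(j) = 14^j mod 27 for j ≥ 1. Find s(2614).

We have s(1) = 14,  s(2) = 7,  s(3) = 17,  s(4) = 22,  s(5) = 11,  s(6) = 19,  s(7) = 23,  s(8) = 25,  s(9) = 26,  s(10) = 13,  s(11) = 20,  s(12) = 10,  s(13) = 5,  s(14) = 16,  s(15) = 8,  s(16) = 4,  s(17) = 2,  s(18) = 1,  s(19) = 14.
Since s(19) = s(1) = 14, the sequence is periodic with period 18.
(2614 - 1) mod 18 = 3, so s(2614) = s(4) = 22.

22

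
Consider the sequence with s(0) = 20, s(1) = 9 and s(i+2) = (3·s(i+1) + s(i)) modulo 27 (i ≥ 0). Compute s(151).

0

We have s(0) = 20,  s(1) = 9,  s(2) = 20,  s(3) = 15,  s(4) = 11,  s(5) = 21,  s(6) = 20,  s(7) = 0,  s(8) = 20,  s(9) = 6,  s(10) = 11,  s(11) = 12,  s(12) = 20,  s(13) = 18,  s(14) = 20,  s(15) = 24,  s(16) = 11,  s(17) = 3,  s(18) = 20,  s(19) = 9.
The sequence repeats with period 18.
(151 - 0) mod 18 = 7, so s(151) = s(7) = 0.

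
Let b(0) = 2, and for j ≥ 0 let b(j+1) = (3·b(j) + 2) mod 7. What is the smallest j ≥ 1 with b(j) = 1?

Listing terms: b(0) = 2,  b(1) = 1,  b(2) = 5,  b(3) = 3,  b(4) = 4,  b(5) = 0,  b(6) = 2.
Since b(6) = b(0) = 2, the sequence is periodic with period 6.
The value 1 first appears (with j ≥ 1) at b(1).

1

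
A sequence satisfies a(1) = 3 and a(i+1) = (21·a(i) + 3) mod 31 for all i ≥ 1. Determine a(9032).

4

Computing terms: a(1) = 3, a(2) = 4, a(3) = 25, a(4) = 1, a(5) = 24, a(6) = 11, a(7) = 17, a(8) = 19, a(9) = 30, a(10) = 13, a(11) = 28, a(12) = 2, a(13) = 14, a(14) = 18, a(15) = 9, a(16) = 6, a(17) = 5, a(18) = 15, a(19) = 8, a(20) = 16, a(21) = 29, a(22) = 23, a(23) = 21, a(24) = 10, a(25) = 27, a(26) = 12, a(27) = 7, a(28) = 26, a(29) = 22, a(30) = 0, a(31) = 3.
Since a(31) = a(1) = 3, the sequence is periodic with period 30.
So a(9032) = a(1 + ((9032-1) mod 30)) = a(2) = 4.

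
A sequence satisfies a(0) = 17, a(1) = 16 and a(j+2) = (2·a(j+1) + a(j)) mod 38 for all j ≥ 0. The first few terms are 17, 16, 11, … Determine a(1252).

We have a(0) = 17; a(1) = 16; a(2) = 11; a(3) = 0; a(4) = 11; a(5) = 22; a(6) = 17; a(7) = 18; a(8) = 15; a(9) = 10; a(10) = 35; a(11) = 4; a(12) = 5; a(13) = 14; a(14) = 33; a(15) = 4; a(16) = 3; a(17) = 10; a(18) = 23; a(19) = 18; a(20) = 21; a(21) = 22; a(22) = 27; a(23) = 0; a(24) = 27; a(25) = 16; a(26) = 21; a(27) = 20; a(28) = 23; a(29) = 28; a(30) = 3; a(31) = 34; a(32) = 33; a(33) = 24; a(34) = 5; a(35) = 34; a(36) = 35; a(37) = 28; a(38) = 15; a(39) = 20; a(40) = 17; a(41) = 16.
The sequence repeats with period 40.
(1252 - 0) mod 40 = 12, so a(1252) = a(12) = 5.

5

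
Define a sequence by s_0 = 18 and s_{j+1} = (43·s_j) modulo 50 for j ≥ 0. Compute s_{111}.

26

s_0 = 18; s_1 = 24; s_2 = 32; s_3 = 26; s_4 = 18.
Since s_4 = s_0 = 18, the sequence is periodic with period 4.
(111 - 0) mod 4 = 3, so s_{111} = s_3 = 26.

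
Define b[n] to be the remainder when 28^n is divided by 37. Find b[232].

Computing terms: b[0] = 1,  b[1] = 28,  b[2] = 7,  b[3] = 11,  b[4] = 12,  b[5] = 3,  b[6] = 10,  b[7] = 21,  b[8] = 33,  b[9] = 36,  b[10] = 9,  b[11] = 30,  b[12] = 26,  b[13] = 25,  b[14] = 34,  b[15] = 27,  b[16] = 16,  b[17] = 4,  b[18] = 1.
Since b[18] = b[0] = 1, the sequence is periodic with period 18.
So b[232] = b[0 + ((232-0) mod 18)] = b[16] = 16.

16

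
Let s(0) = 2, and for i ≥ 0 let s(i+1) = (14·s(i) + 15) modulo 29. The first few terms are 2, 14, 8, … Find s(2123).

s(0) = 2, s(1) = 14, s(2) = 8, s(3) = 11, s(4) = 24, s(5) = 3, s(6) = 28, s(7) = 1, s(8) = 0, s(9) = 15, s(10) = 22, s(11) = 4, s(12) = 13, s(13) = 23, s(14) = 18, s(15) = 6, s(16) = 12, s(17) = 9, s(18) = 25, s(19) = 17, s(20) = 21, s(21) = 19, s(22) = 20, s(23) = 5, s(24) = 27, s(25) = 16, s(26) = 7, s(27) = 26, s(28) = 2.
Since s(28) = s(0) = 2, the sequence is periodic with period 28.
(2123 - 0) mod 28 = 23, so s(2123) = s(23) = 5.

5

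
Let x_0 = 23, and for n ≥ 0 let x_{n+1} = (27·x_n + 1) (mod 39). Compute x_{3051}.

Computing terms: x_0 = 23; x_1 = 37; x_2 = 25; x_3 = 13; x_4 = 1; x_5 = 28; x_6 = 16; x_7 = 4; x_8 = 31; x_9 = 19; x_{10} = 7; x_{11} = 34; x_{12} = 22; x_{13} = 10; x_{14} = 37.
Since x_{14} = x_1 = 37, the sequence is eventually periodic: after a pre-period of length 1 it cycles with period 13.
For n ≥ 1, x_n depends only on (n - 1) mod 13. (3051 - 1) mod 13 = 8, so x_{3051} = x_9 = 19.

19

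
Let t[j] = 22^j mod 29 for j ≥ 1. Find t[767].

We have t[1] = 22,  t[2] = 20,  t[3] = 5,  t[4] = 23,  t[5] = 13,  t[6] = 25,  t[7] = 28,  t[8] = 7,  t[9] = 9,  t[10] = 24,  t[11] = 6,  t[12] = 16,  t[13] = 4,  t[14] = 1,  t[15] = 22.
Since t[15] = t[1] = 22, the sequence is periodic with period 14.
(767 - 1) mod 14 = 10, so t[767] = t[11] = 6.

6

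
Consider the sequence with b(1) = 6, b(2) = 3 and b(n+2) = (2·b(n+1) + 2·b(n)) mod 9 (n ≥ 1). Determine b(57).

0

Listing terms: b(1) = 6,  b(2) = 3,  b(3) = 0,  b(4) = 6,  b(5) = 3.
Since (b(4), b(5)) = (b(1), b(2)) = (6, 3) (two consecutive terms determine the rest), the sequence is periodic with period 3.
(57 - 1) mod 3 = 2, so b(57) = b(3) = 0.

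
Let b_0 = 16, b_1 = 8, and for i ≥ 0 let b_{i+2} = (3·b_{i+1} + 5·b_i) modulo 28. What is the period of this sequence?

3

b_0 = 16; b_1 = 8; b_2 = 20; b_3 = 16; b_4 = 8.
Since (b_3, b_4) = (b_0, b_1) = (16, 8) (two consecutive terms determine the rest), the sequence is periodic with period 3.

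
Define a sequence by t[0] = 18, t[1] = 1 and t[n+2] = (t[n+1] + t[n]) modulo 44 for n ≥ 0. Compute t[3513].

We have t[0] = 18, t[1] = 1, t[2] = 19, t[3] = 20, t[4] = 39, t[5] = 15, t[6] = 10, t[7] = 25, t[8] = 35, t[9] = 16, t[10] = 7, t[11] = 23, t[12] = 30, t[13] = 9, t[14] = 39, t[15] = 4, t[16] = 43, t[17] = 3, t[18] = 2, t[19] = 5, t[20] = 7, t[21] = 12, t[22] = 19, t[23] = 31, t[24] = 6, t[25] = 37, t[26] = 43, t[27] = 36, t[28] = 35, t[29] = 27, t[30] = 18, t[31] = 1.
Since (t[30], t[31]) = (t[0], t[1]) = (18, 1) (two consecutive terms determine the rest), the sequence is periodic with period 30.
(3513 - 0) mod 30 = 3, so t[3513] = t[3] = 20.

20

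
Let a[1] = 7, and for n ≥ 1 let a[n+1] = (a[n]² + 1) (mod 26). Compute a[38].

2

a[1] = 7; a[2] = 24; a[3] = 5; a[4] = 0; a[5] = 1; a[6] = 2; a[7] = 5.
Since a[7] = a[3] = 5, the sequence is eventually periodic: after a pre-period of length 2 it cycles with period 4.
For n ≥ 3, a[n] depends only on (n - 3) mod 4. (38 - 3) mod 4 = 3, so a[38] = a[6] = 2.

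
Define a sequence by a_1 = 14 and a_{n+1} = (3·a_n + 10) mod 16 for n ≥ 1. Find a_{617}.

Computing terms: a_1 = 14, a_2 = 4, a_3 = 6, a_4 = 12, a_5 = 14.
The sequence repeats with period 4.
(617 - 1) mod 4 = 0, so a_{617} = a_1 = 14.

14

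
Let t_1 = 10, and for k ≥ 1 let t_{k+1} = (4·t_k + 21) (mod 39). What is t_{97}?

10

Listing terms: t_1 = 10; t_2 = 22; t_3 = 31; t_4 = 28; t_5 = 16; t_6 = 7; t_7 = 10.
Since t_7 = t_1 = 10, the sequence is periodic with period 6.
So t_{97} = t_{1 + ((97-1) mod 6)} = t_1 = 10.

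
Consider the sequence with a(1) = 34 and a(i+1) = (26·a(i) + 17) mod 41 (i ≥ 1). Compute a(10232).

Listing terms: a(1) = 34; a(2) = 40; a(3) = 32; a(4) = 29; a(5) = 33; a(6) = 14; a(7) = 12; a(8) = 1; a(9) = 2; a(10) = 28; a(11) = 7; a(12) = 35; a(13) = 25; a(14) = 11; a(15) = 16; a(16) = 23; a(17) = 0; a(18) = 17; a(19) = 8; a(20) = 20; a(21) = 4; a(22) = 39; a(23) = 6; a(24) = 9; a(25) = 5; a(26) = 24; a(27) = 26; a(28) = 37; a(29) = 36; a(30) = 10; a(31) = 31; a(32) = 3; a(33) = 13; a(34) = 27; a(35) = 22; a(36) = 15; a(37) = 38; a(38) = 21; a(39) = 30; a(40) = 18; a(41) = 34.
The sequence repeats with period 40.
(10232 - 1) mod 40 = 31, so a(10232) = a(32) = 3.

3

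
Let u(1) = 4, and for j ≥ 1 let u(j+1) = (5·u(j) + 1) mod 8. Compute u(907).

2

Listing terms: u(1) = 4, u(2) = 5, u(3) = 2, u(4) = 3, u(5) = 0, u(6) = 1, u(7) = 6, u(8) = 7, u(9) = 4.
Since u(9) = u(1) = 4, the sequence is periodic with period 8.
(907 - 1) mod 8 = 2, so u(907) = u(3) = 2.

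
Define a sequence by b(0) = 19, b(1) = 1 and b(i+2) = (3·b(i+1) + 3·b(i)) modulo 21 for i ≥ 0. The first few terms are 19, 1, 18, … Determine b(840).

12

Computing terms: b(0) = 19,  b(1) = 1,  b(2) = 18,  b(3) = 15,  b(4) = 15,  b(5) = 6,  b(6) = 0,  b(7) = 18,  b(8) = 12,  b(9) = 6,  b(10) = 12,  b(11) = 12,  b(12) = 9,  b(13) = 0,  b(14) = 6,  b(15) = 18,  b(16) = 9,  b(17) = 18,  b(18) = 18,  b(19) = 3,  b(20) = 0,  b(21) = 9,  b(22) = 6,  b(23) = 3,  b(24) = 6,  b(25) = 6,  b(26) = 15,  b(27) = 0,  b(28) = 3,  b(29) = 9,  b(30) = 15,  b(31) = 9,  b(32) = 9,  b(33) = 12,  b(34) = 0,  b(35) = 15,  b(36) = 3,  b(37) = 12,  b(38) = 3,  b(39) = 3,  b(40) = 18,  b(41) = 0,  b(42) = 12,  b(43) = 15,  b(44) = 18,  b(45) = 15.
Since (b(44), b(45)) = (b(2), b(3)) = (18, 15) (two consecutive terms determine the rest), the sequence is eventually periodic: after a pre-period of length 2 it cycles with period 42.
For i ≥ 2, b(i) depends only on (i - 2) mod 42. (840 - 2) mod 42 = 40, so b(840) = b(42) = 12.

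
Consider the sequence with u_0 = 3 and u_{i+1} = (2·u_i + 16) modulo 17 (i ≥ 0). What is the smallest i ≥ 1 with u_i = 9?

We have u_0 = 3, u_1 = 5, u_2 = 9, u_3 = 0, u_4 = 16, u_5 = 14, u_6 = 10, u_7 = 2, u_8 = 3.
The sequence repeats with period 8.
The value 9 first appears (with i ≥ 1) at u_2.

2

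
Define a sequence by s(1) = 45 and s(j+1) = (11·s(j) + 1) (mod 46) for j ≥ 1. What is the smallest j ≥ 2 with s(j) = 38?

We have s(1) = 45, s(2) = 36, s(3) = 29, s(4) = 44, s(5) = 25, s(6) = 0, s(7) = 1, s(8) = 12, s(9) = 41, s(10) = 38, s(11) = 5, s(12) = 10, s(13) = 19, s(14) = 26, s(15) = 11, s(16) = 30, s(17) = 9, s(18) = 8, s(19) = 43, s(20) = 14, s(21) = 17, s(22) = 4, s(23) = 45.
Since s(23) = s(1) = 45, the sequence is periodic with period 22.
The value 38 first appears (with j ≥ 2) at s(10).

10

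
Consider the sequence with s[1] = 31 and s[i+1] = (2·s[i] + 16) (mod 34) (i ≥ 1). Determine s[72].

s[1] = 31, s[2] = 10, s[3] = 2, s[4] = 20, s[5] = 22, s[6] = 26, s[7] = 0, s[8] = 16, s[9] = 14, s[10] = 10.
Since s[10] = s[2] = 10, the sequence is eventually periodic: after a pre-period of length 1 it cycles with period 8.
For i ≥ 2, s[i] depends only on (i - 2) mod 8. (72 - 2) mod 8 = 6, so s[72] = s[8] = 16.

16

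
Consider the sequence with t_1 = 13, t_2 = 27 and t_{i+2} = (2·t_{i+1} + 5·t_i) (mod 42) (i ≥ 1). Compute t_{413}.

t_1 = 13, t_2 = 27, t_3 = 35, t_4 = 37, t_5 = 39, t_6 = 11, t_7 = 7, t_8 = 27, t_9 = 5, t_{10} = 19, t_{11} = 21, t_{12} = 11, t_{13} = 1, t_{14} = 15, t_{15} = 35, t_{16} = 19, t_{17} = 3, t_{18} = 17, t_{19} = 7, t_{20} = 15, t_{21} = 23, t_{22} = 37, t_{23} = 21, t_{24} = 17, t_{25} = 13, t_{26} = 27.
Since (t_{25}, t_{26}) = (t_1, t_2) = (13, 27) (two consecutive terms determine the rest), the sequence is periodic with period 24.
So t_{413} = t_{1 + ((413-1) mod 24)} = t_5 = 39.

39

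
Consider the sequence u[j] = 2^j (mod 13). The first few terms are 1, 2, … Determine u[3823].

Listing terms: u[0] = 1; u[1] = 2; u[2] = 4; u[3] = 8; u[4] = 3; u[5] = 6; u[6] = 12; u[7] = 11; u[8] = 9; u[9] = 5; u[10] = 10; u[11] = 7; u[12] = 1.
Since u[12] = u[0] = 1, the sequence is periodic with period 12.
So u[3823] = u[0 + ((3823-0) mod 12)] = u[7] = 11.

11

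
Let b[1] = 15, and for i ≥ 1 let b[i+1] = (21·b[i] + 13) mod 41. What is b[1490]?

Listing terms: b[1] = 15; b[2] = 0; b[3] = 13; b[4] = 40; b[5] = 33; b[6] = 9; b[7] = 38; b[8] = 32; b[9] = 29; b[10] = 7; b[11] = 37; b[12] = 11; b[13] = 39; b[14] = 12; b[15] = 19; b[16] = 2; b[17] = 14; b[18] = 20; b[19] = 23; b[20] = 4; b[21] = 15.
Since b[21] = b[1] = 15, the sequence is periodic with period 20.
(1490 - 1) mod 20 = 9, so b[1490] = b[10] = 7.

7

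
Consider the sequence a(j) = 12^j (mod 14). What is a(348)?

We have a(1) = 12; a(2) = 4; a(3) = 6; a(4) = 2; a(5) = 10; a(6) = 8; a(7) = 12.
The sequence repeats with period 6.
So a(348) = a(1 + ((348-1) mod 6)) = a(6) = 8.

8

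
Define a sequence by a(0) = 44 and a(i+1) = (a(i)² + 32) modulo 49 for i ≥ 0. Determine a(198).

We have a(0) = 44,  a(1) = 8,  a(2) = 47,  a(3) = 36,  a(4) = 5,  a(5) = 8.
Since a(5) = a(1) = 8, the sequence is eventually periodic: after a pre-period of length 1 it cycles with period 4.
For i ≥ 1, a(i) depends only on (i - 1) mod 4. (198 - 1) mod 4 = 1, so a(198) = a(2) = 47.

47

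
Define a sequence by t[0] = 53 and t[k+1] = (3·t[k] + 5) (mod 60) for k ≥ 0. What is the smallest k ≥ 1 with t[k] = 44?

1

We have t[0] = 53,  t[1] = 44,  t[2] = 17,  t[3] = 56,  t[4] = 53.
Since t[4] = t[0] = 53, the sequence is periodic with period 4.
The value 44 first appears (with k ≥ 1) at t[1].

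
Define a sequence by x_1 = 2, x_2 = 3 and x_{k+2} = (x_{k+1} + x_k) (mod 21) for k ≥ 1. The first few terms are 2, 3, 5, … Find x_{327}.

13

x_1 = 2; x_2 = 3; x_3 = 5; x_4 = 8; x_5 = 13; x_6 = 0; x_7 = 13; x_8 = 13; x_9 = 5; x_{10} = 18; x_{11} = 2; x_{12} = 20; x_{13} = 1; x_{14} = 0; x_{15} = 1; x_{16} = 1; x_{17} = 2; x_{18} = 3.
Since (x_{17}, x_{18}) = (x_1, x_2) = (2, 3) (two consecutive terms determine the rest), the sequence is periodic with period 16.
(327 - 1) mod 16 = 6, so x_{327} = x_7 = 13.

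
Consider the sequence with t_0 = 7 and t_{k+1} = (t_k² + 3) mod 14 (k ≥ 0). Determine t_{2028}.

Listing terms: t_0 = 7,  t_1 = 10,  t_2 = 5,  t_3 = 0,  t_4 = 3,  t_5 = 12,  t_6 = 7.
Since t_6 = t_0 = 7, the sequence is periodic with period 6.
So t_{2028} = t_{0 + ((2028-0) mod 6)} = t_0 = 7.

7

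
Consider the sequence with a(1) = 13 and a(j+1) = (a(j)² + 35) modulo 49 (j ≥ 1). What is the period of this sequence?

Computing terms: a(1) = 13,  a(2) = 8,  a(3) = 1,  a(4) = 36,  a(5) = 8.
Since a(5) = a(2) = 8, the sequence is eventually periodic: after a pre-period of length 1 it cycles with period 3.

3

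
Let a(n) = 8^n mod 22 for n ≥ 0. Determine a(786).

Listing terms: a(0) = 1, a(1) = 8, a(2) = 20, a(3) = 6, a(4) = 4, a(5) = 10, a(6) = 14, a(7) = 2, a(8) = 16, a(9) = 18, a(10) = 12, a(11) = 8.
Since a(11) = a(1) = 8, the sequence is eventually periodic: after a pre-period of length 1 it cycles with period 10.
For n ≥ 1, a(n) depends only on (n - 1) mod 10. (786 - 1) mod 10 = 5, so a(786) = a(6) = 14.

14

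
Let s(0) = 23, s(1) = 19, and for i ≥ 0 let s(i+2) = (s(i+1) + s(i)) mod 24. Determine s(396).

7

We have s(0) = 23; s(1) = 19; s(2) = 18; s(3) = 13; s(4) = 7; s(5) = 20; s(6) = 3; s(7) = 23; s(8) = 2; s(9) = 1; s(10) = 3; s(11) = 4; s(12) = 7; s(13) = 11; s(14) = 18; s(15) = 5; s(16) = 23; s(17) = 4; s(18) = 3; s(19) = 7; s(20) = 10; s(21) = 17; s(22) = 3; s(23) = 20; s(24) = 23; s(25) = 19.
Since (s(24), s(25)) = (s(0), s(1)) = (23, 19) (two consecutive terms determine the rest), the sequence is periodic with period 24.
(396 - 0) mod 24 = 12, so s(396) = s(12) = 7.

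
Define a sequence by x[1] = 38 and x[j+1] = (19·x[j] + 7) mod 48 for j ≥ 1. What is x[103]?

26

Computing terms: x[1] = 38; x[2] = 9; x[3] = 34; x[4] = 29; x[5] = 30; x[6] = 1; x[7] = 26; x[8] = 21; x[9] = 22; x[10] = 41; x[11] = 18; x[12] = 13; x[13] = 14; x[14] = 33; x[15] = 10; x[16] = 5; x[17] = 6; x[18] = 25; x[19] = 2; x[20] = 45; x[21] = 46; x[22] = 17; x[23] = 42; x[24] = 37; x[25] = 38.
The sequence repeats with period 24.
(103 - 1) mod 24 = 6, so x[103] = x[7] = 26.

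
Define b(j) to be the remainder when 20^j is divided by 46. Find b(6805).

44

b(0) = 1; b(1) = 20; b(2) = 32; b(3) = 42; b(4) = 12; b(5) = 10; b(6) = 16; b(7) = 44; b(8) = 6; b(9) = 28; b(10) = 8; b(11) = 22; b(12) = 26; b(13) = 14; b(14) = 4; b(15) = 34; b(16) = 36; b(17) = 30; b(18) = 2; b(19) = 40; b(20) = 18; b(21) = 38; b(22) = 24; b(23) = 20.
Since b(23) = b(1) = 20, the sequence is eventually periodic: after a pre-period of length 1 it cycles with period 22.
For j ≥ 1, b(j) depends only on (j - 1) mod 22. (6805 - 1) mod 22 = 6, so b(6805) = b(7) = 44.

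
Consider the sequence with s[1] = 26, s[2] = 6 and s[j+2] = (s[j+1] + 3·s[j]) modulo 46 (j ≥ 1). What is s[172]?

42

We have s[1] = 26, s[2] = 6, s[3] = 38, s[4] = 10, s[5] = 32, s[6] = 16, s[7] = 20, s[8] = 22, s[9] = 36, s[10] = 10, s[11] = 26, s[12] = 10, s[13] = 42, s[14] = 26, s[15] = 14, s[16] = 0, s[17] = 42, s[18] = 42, s[19] = 30, s[20] = 18, s[21] = 16, s[22] = 24, s[23] = 26, s[24] = 6.
The sequence repeats with period 22.
(172 - 1) mod 22 = 17, so s[172] = s[18] = 42.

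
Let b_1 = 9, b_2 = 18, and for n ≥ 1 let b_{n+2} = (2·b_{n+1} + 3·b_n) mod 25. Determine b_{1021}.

9

We have b_1 = 9,  b_2 = 18,  b_3 = 13,  b_4 = 5,  b_5 = 24,  b_6 = 13,  b_7 = 23,  b_8 = 10,  b_9 = 14,  b_{10} = 8,  b_{11} = 8,  b_{12} = 15,  b_{13} = 4,  b_{14} = 3,  b_{15} = 18,  b_{16} = 20,  b_{17} = 19,  b_{18} = 23,  b_{19} = 3,  b_{20} = 0,  b_{21} = 9,  b_{22} = 18.
Since (b_{21}, b_{22}) = (b_1, b_2) = (9, 18) (two consecutive terms determine the rest), the sequence is periodic with period 20.
So b_{1021} = b_{1 + ((1021-1) mod 20)} = b_1 = 9.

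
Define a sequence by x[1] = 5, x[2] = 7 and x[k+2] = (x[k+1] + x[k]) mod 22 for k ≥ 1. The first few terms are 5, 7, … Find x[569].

Computing terms: x[1] = 5; x[2] = 7; x[3] = 12; x[4] = 19; x[5] = 9; x[6] = 6; x[7] = 15; x[8] = 21; x[9] = 14; x[10] = 13; x[11] = 5; x[12] = 18; x[13] = 1; x[14] = 19; x[15] = 20; x[16] = 17; x[17] = 15; x[18] = 10; x[19] = 3; x[20] = 13; x[21] = 16; x[22] = 7; x[23] = 1; x[24] = 8; x[25] = 9; x[26] = 17; x[27] = 4; x[28] = 21; x[29] = 3; x[30] = 2; x[31] = 5; x[32] = 7.
The sequence repeats with period 30.
So x[569] = x[1 + ((569-1) mod 30)] = x[29] = 3.

3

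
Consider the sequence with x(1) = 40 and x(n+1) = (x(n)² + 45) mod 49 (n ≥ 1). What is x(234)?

Listing terms: x(1) = 40,  x(2) = 28,  x(3) = 45,  x(4) = 12,  x(5) = 42,  x(6) = 45.
Since x(6) = x(3) = 45, the sequence is eventually periodic: after a pre-period of length 2 it cycles with period 3.
For n ≥ 3, x(n) depends only on (n - 3) mod 3. (234 - 3) mod 3 = 0, so x(234) = x(3) = 45.

45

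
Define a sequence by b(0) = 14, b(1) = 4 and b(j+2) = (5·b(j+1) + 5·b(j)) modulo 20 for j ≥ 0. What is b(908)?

10

Computing terms: b(0) = 14; b(1) = 4; b(2) = 10; b(3) = 10; b(4) = 0; b(5) = 10; b(6) = 10.
Since (b(5), b(6)) = (b(2), b(3)) = (10, 10) (two consecutive terms determine the rest), the sequence is eventually periodic: after a pre-period of length 2 it cycles with period 3.
For j ≥ 2, b(j) depends only on (j - 2) mod 3. (908 - 2) mod 3 = 0, so b(908) = b(2) = 10.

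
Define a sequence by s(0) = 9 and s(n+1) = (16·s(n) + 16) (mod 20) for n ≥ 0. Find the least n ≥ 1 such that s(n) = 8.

s(0) = 9,  s(1) = 0,  s(2) = 16,  s(3) = 12,  s(4) = 8,  s(5) = 4,  s(6) = 0.
Since s(6) = s(1) = 0, the sequence is eventually periodic: after a pre-period of length 1 it cycles with period 5.
The value 8 first appears (with n ≥ 1) at s(4).

4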